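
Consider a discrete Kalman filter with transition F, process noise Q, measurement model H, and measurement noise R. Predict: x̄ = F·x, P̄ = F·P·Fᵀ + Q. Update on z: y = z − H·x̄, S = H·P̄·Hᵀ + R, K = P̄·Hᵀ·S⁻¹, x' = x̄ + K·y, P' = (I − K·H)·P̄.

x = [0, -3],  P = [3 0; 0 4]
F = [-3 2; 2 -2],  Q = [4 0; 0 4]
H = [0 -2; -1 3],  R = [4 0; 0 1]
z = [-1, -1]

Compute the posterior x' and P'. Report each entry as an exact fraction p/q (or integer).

x' = [135/92, 9/46]
P' = [3527/920 101/92; 101/92 19/46]

x̄ = F·x = [-6, 6]
P̄ = F·P·Fᵀ + Q = [47 -34; -34 32]
y = z − H·x̄ = [11, -25]
S = H·P̄·Hᵀ + R = [132 -260; -260 540]
K = P̄·Hᵀ·S⁻¹ = [-101/184 -497/920; -19/92 13/92]
x' = x̄ + K·y = [135/92, 9/46]
P' = (I − K·H)·P̄ = [3527/920 101/92; 101/92 19/46]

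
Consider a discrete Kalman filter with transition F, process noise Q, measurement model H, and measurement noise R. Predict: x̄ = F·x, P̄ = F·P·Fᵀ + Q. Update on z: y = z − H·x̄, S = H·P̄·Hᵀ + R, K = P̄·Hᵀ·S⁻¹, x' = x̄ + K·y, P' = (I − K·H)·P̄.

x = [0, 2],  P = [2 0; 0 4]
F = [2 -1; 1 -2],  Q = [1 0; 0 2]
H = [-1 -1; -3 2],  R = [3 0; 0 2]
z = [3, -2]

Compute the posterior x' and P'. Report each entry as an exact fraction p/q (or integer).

x' = [-248/289, -664/289]
P' = [1702/3179 1928/3179; 1928/3179 3484/3179]

x̄ = F·x = [-2, -4]
P̄ = F·P·Fᵀ + Q = [13 12; 12 20]
y = z − H·x̄ = [-3, 0]
S = H·P̄·Hᵀ + R = [60 11; 11 55]
K = P̄·Hᵀ·S⁻¹ = [-110/289 -625/3179; -164/289 592/3179]
x' = x̄ + K·y = [-248/289, -664/289]
P' = (I − K·H)·P̄ = [1702/3179 1928/3179; 1928/3179 3484/3179]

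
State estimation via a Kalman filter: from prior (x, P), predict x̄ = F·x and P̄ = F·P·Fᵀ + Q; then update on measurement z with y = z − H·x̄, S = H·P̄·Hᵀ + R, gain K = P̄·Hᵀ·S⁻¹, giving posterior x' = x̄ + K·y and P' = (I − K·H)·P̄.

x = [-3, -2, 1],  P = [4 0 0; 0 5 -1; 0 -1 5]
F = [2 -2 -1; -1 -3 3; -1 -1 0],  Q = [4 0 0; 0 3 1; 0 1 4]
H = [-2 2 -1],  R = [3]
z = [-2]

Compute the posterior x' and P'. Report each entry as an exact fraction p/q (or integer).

x̄ = F·x = [-3, 12, 5]
P̄ = F·P·Fᵀ + Q = [41 10 1; 10 115 23; 1 23 13]
y = z − H·x̄ = [-27]
S = H·P̄·Hᵀ + R = [472]
K = P̄·Hᵀ·S⁻¹ = [-63/472; 187/472; 31/472]
x' = x̄ + K·y = [285/472, 615/472, 1523/472]
P' = (I − K·H)·P̄ = [15383/472 16501/472 2425/472; 16501/472 19311/472 5059/472; 2425/472 5059/472 5175/472]

x' = [285/472, 615/472, 1523/472]
P' = [15383/472 16501/472 2425/472; 16501/472 19311/472 5059/472; 2425/472 5059/472 5175/472]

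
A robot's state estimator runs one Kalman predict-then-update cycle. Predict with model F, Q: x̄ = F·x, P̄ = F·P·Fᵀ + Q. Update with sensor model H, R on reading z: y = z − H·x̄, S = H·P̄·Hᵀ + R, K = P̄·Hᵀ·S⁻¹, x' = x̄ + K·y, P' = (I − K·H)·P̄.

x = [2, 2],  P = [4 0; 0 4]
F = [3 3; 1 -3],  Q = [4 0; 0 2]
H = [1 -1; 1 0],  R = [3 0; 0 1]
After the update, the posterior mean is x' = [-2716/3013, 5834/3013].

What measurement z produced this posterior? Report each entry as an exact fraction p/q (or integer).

x̄ = F·x = [12, -4]
P̄ = F·P·Fᵀ + Q = [76 -24; -24 42]
S = H·P̄·Hᵀ + R = [169 100; 100 77]
K = P̄·Hᵀ·S⁻¹ = [100/3013 2844/3013; -2682/3013 2544/3013]
x' − x̄ = [-38872/3013, 17886/3013] = K·y
y = (KᵀK)⁻¹·Kᵀ·(x' − x̄) = [-19, -13]
z = y + H·x̄ = [-19, -13] + [16, 12] = [-3, -1]

z = [-3, -1]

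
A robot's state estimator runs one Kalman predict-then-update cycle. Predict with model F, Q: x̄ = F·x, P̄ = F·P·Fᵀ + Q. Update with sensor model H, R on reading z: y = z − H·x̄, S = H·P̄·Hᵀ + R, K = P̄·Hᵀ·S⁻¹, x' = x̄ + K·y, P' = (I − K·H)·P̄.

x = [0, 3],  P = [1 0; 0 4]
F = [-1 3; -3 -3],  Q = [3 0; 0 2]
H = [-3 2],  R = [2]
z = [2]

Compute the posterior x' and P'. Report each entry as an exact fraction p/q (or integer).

x' = [-114/473, 557/946]
P' = [1622/473 2340/473; 2340/473 7213/946]

x̄ = F·x = [9, -9]
P̄ = F·P·Fᵀ + Q = [40 -33; -33 47]
y = z − H·x̄ = [47]
S = H·P̄·Hᵀ + R = [946]
K = P̄·Hᵀ·S⁻¹ = [-93/473; 193/946]
x' = x̄ + K·y = [-114/473, 557/946]
P' = (I − K·H)·P̄ = [1622/473 2340/473; 2340/473 7213/946]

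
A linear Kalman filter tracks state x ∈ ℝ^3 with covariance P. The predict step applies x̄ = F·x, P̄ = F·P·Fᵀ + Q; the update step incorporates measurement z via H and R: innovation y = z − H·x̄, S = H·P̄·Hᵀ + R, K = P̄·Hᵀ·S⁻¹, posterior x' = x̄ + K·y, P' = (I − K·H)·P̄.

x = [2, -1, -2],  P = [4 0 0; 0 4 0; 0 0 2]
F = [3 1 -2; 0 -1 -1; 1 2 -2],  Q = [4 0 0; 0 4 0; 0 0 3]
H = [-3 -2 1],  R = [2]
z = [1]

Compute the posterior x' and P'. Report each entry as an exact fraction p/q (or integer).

x' = [-339/389, 447/389, 206/389]
P' = [3844/389 -3072/389 5132/389; -3072/389 3314/389 -2636/389; 5132/389 -2636/389 10034/389]

x̄ = F·x = [9, 3, 4]
P̄ = F·P·Fᵀ + Q = [52 0 28; 0 10 -4; 28 -4 31]
y = z − H·x̄ = [30]
S = H·P̄·Hᵀ + R = [389]
K = P̄·Hᵀ·S⁻¹ = [-128/389; -24/389; -45/389]
x' = x̄ + K·y = [-339/389, 447/389, 206/389]
P' = (I − K·H)·P̄ = [3844/389 -3072/389 5132/389; -3072/389 3314/389 -2636/389; 5132/389 -2636/389 10034/389]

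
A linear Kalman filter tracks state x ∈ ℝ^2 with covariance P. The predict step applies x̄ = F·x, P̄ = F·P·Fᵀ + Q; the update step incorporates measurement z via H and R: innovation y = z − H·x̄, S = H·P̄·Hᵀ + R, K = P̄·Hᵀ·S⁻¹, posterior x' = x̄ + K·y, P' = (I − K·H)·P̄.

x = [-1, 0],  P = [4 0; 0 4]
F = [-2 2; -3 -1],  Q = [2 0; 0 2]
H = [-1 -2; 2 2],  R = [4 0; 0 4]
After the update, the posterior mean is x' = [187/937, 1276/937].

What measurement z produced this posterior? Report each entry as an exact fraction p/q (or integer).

z = [-3, 3]

x̄ = F·x = [2, 3]
P̄ = F·P·Fᵀ + Q = [34 16; 16 42]
S = H·P̄·Hᵀ + R = [270 -332; -332 436]
K = P̄·Hᵀ·S⁻¹ = [553/937 636/937; -636/937 -235/937]
x' − x̄ = [-1687/937, -1535/937] = K·y
y = (KᵀK)⁻¹·Kᵀ·(x' − x̄) = [5, -7]
z = y + H·x̄ = [5, -7] + [-8, 10] = [-3, 3]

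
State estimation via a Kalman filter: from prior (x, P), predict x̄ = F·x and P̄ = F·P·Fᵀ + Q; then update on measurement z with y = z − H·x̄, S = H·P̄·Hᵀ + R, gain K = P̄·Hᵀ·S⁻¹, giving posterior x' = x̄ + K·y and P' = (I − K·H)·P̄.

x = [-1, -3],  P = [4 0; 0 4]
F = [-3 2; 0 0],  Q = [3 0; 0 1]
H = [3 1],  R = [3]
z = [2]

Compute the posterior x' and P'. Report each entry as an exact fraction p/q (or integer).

x' = [318/499, 11/499]
P' = [220/499 -165/499; -165/499 498/499]

x̄ = F·x = [-3, 0]
P̄ = F·P·Fᵀ + Q = [55 0; 0 1]
y = z − H·x̄ = [11]
S = H·P̄·Hᵀ + R = [499]
K = P̄·Hᵀ·S⁻¹ = [165/499; 1/499]
x' = x̄ + K·y = [318/499, 11/499]
P' = (I − K·H)·P̄ = [220/499 -165/499; -165/499 498/499]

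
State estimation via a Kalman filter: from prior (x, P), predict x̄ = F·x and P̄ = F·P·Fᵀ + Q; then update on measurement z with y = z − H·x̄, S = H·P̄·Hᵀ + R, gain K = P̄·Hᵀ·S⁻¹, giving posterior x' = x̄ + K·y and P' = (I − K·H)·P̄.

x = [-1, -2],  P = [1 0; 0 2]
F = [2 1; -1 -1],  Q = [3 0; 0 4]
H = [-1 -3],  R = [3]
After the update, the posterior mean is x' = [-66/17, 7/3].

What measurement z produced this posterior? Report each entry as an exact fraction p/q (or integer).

z = [-3]

x̄ = F·x = [-4, 3]
P̄ = F·P·Fᵀ + Q = [9 -4; -4 7]
S = H·P̄·Hᵀ + R = [51]
K = P̄·Hᵀ·S⁻¹ = [1/17; -1/3]
x' − x̄ = [2/17, -2/3] = K·y
y = (KᵀK)⁻¹·Kᵀ·(x' − x̄) = [2]
z = y + H·x̄ = [2] + [-5] = [-3]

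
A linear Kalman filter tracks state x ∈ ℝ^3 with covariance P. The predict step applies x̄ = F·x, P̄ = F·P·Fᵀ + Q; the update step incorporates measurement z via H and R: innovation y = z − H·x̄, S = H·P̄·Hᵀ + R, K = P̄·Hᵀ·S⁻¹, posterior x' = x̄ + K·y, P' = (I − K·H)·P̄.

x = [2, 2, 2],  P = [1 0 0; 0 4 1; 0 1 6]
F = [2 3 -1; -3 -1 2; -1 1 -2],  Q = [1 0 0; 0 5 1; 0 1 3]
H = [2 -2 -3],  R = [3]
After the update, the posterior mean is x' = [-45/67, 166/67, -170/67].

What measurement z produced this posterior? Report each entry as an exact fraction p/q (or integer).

x̄ = F·x = [8, -4, -4]
P̄ = F·P·Fᵀ + Q = [41 -23 15; -23 38 -20; 15 -20 28]
S = H·P̄·Hᵀ + R = [335]
K = P̄·Hᵀ·S⁻¹ = [83/335; -62/335; -14/335]
x' − x̄ = [-581/67, 434/67, 98/67] = K·y
y = (KᵀK)⁻¹·Kᵀ·(x' − x̄) = [-35]
z = y + H·x̄ = [-35] + [36] = [1]

z = [1]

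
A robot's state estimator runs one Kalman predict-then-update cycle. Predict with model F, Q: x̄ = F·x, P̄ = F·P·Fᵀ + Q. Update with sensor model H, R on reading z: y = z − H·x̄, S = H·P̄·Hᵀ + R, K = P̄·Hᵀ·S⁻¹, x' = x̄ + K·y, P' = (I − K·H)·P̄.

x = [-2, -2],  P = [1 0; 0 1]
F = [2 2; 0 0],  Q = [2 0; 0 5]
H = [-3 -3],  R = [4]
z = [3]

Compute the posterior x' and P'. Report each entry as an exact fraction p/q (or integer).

x' = [-482/139, 315/139]
P' = [490/139 -450/139; -450/139 470/139]

x̄ = F·x = [-8, 0]
P̄ = F·P·Fᵀ + Q = [10 0; 0 5]
y = z − H·x̄ = [-21]
S = H·P̄·Hᵀ + R = [139]
K = P̄·Hᵀ·S⁻¹ = [-30/139; -15/139]
x' = x̄ + K·y = [-482/139, 315/139]
P' = (I − K·H)·P̄ = [490/139 -450/139; -450/139 470/139]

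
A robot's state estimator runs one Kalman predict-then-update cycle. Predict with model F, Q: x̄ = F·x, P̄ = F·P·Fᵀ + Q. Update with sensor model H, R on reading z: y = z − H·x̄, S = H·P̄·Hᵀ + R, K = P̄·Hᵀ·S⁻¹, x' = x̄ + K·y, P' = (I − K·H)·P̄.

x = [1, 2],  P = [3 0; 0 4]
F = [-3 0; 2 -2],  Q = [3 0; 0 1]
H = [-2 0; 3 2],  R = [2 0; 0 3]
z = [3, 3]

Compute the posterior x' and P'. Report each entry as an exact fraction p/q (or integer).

x' = [-6477/4721, 15576/4721]
P' = [2274/4721 -3330/4721; -3330/4721 8277/4721]

x̄ = F·x = [-3, -2]
P̄ = F·P·Fᵀ + Q = [30 -18; -18 29]
y = z − H·x̄ = [-3, 16]
S = H·P̄·Hᵀ + R = [122 -108; -108 173]
K = P̄·Hᵀ·S⁻¹ = [-2274/4721 54/4721; 3330/4721 2188/4721]
x' = x̄ + K·y = [-6477/4721, 15576/4721]
P' = (I − K·H)·P̄ = [2274/4721 -3330/4721; -3330/4721 8277/4721]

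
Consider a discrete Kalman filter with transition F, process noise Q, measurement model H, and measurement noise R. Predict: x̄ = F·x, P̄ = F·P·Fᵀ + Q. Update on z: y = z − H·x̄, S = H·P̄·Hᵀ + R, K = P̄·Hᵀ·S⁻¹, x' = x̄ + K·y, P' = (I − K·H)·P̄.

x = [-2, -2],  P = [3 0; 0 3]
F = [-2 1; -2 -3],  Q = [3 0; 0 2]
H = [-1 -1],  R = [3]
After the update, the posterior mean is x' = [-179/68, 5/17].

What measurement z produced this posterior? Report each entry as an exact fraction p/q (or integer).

z = [3]

x̄ = F·x = [2, 10]
P̄ = F·P·Fᵀ + Q = [18 3; 3 41]
S = H·P̄·Hᵀ + R = [68]
K = P̄·Hᵀ·S⁻¹ = [-21/68; -11/17]
x' − x̄ = [-315/68, -165/17] = K·y
y = (KᵀK)⁻¹·Kᵀ·(x' − x̄) = [15]
z = y + H·x̄ = [15] + [-12] = [3]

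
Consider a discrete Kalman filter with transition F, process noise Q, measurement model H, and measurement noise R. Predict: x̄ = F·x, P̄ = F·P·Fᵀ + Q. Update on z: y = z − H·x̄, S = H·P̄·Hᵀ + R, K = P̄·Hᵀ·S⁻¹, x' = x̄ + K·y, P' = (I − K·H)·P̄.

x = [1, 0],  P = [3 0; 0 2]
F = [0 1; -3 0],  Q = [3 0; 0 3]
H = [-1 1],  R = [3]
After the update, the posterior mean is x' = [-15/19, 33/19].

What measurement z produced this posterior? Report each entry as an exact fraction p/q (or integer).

x̄ = F·x = [0, -3]
P̄ = F·P·Fᵀ + Q = [5 0; 0 30]
S = H·P̄·Hᵀ + R = [38]
K = P̄·Hᵀ·S⁻¹ = [-5/38; 15/19]
x' − x̄ = [-15/19, 90/19] = K·y
y = (KᵀK)⁻¹·Kᵀ·(x' − x̄) = [6]
z = y + H·x̄ = [6] + [-3] = [3]

z = [3]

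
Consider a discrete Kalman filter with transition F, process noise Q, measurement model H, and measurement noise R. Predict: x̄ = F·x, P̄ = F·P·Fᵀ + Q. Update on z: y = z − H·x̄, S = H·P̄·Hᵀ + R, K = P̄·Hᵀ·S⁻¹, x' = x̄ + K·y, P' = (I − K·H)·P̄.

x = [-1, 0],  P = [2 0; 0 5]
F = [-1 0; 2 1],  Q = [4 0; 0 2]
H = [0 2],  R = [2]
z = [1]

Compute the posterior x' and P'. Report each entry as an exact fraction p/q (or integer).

x̄ = F·x = [1, -2]
P̄ = F·P·Fᵀ + Q = [6 -4; -4 15]
y = z − H·x̄ = [5]
S = H·P̄·Hᵀ + R = [62]
K = P̄·Hᵀ·S⁻¹ = [-4/31; 15/31]
x' = x̄ + K·y = [11/31, 13/31]
P' = (I − K·H)·P̄ = [154/31 -4/31; -4/31 15/31]

x' = [11/31, 13/31]
P' = [154/31 -4/31; -4/31 15/31]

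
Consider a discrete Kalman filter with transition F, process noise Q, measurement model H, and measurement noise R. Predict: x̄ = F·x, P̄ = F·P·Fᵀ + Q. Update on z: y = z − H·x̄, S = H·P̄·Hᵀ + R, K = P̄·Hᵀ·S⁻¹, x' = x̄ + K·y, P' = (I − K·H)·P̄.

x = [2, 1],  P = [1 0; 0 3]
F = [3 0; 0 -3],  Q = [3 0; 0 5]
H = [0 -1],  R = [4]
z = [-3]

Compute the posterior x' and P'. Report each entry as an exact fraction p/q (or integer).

x' = [6, 7/3]
P' = [12 0; 0 32/9]

x̄ = F·x = [6, -3]
P̄ = F·P·Fᵀ + Q = [12 0; 0 32]
y = z − H·x̄ = [-6]
S = H·P̄·Hᵀ + R = [36]
K = P̄·Hᵀ·S⁻¹ = [0; -8/9]
x' = x̄ + K·y = [6, 7/3]
P' = (I − K·H)·P̄ = [12 0; 0 32/9]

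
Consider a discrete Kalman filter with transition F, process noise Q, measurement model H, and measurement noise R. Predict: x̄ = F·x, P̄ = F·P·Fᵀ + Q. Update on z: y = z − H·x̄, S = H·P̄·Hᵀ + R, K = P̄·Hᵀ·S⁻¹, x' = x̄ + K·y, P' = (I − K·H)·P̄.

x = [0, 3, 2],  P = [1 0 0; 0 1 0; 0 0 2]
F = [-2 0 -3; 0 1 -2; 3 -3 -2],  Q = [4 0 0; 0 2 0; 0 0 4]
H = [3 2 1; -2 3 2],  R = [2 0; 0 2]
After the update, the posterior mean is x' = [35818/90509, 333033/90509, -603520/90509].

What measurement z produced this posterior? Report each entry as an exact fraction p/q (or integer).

x̄ = F·x = [-6, -1, -13]
P̄ = F·P·Fᵀ + Q = [26 12 6; 12 11 5; 6 5 30]
S = H·P̄·Hᵀ + R = [510 89; 89 193]
K = P̄·Hᵀ·S⁻¹ = [21200/90509 -11652/90509; 10468/90509 4083/90509; 5587/90509 26968/90509]
x' − x̄ = [578872/90509, 423542/90509, 573097/90509] = K·y
y = (KᵀK)⁻¹·Kᵀ·(x' − x̄) = [35, 14]
z = y + H·x̄ = [35, 14] + [-33, -17] = [2, -3]

z = [2, -3]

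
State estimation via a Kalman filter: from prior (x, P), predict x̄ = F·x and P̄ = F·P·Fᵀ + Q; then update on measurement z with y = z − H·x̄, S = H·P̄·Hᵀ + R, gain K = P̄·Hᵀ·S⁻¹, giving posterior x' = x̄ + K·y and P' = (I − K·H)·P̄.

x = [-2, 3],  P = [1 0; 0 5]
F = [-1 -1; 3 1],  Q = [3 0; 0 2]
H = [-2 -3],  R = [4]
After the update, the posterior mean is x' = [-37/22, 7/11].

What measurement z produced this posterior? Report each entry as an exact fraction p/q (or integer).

z = [1]

x̄ = F·x = [-1, -3]
P̄ = F·P·Fᵀ + Q = [9 -8; -8 16]
S = H·P̄·Hᵀ + R = [88]
K = P̄·Hᵀ·S⁻¹ = [3/44; -4/11]
x' − x̄ = [-15/22, 40/11] = K·y
y = (KᵀK)⁻¹·Kᵀ·(x' − x̄) = [-10]
z = y + H·x̄ = [-10] + [11] = [1]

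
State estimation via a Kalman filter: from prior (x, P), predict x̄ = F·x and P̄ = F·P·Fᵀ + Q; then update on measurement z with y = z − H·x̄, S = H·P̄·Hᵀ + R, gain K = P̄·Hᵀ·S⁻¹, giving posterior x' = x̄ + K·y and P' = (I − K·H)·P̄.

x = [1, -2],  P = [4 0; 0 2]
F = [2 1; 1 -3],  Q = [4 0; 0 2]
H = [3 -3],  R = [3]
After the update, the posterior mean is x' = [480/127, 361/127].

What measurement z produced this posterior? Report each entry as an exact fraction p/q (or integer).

x̄ = F·x = [0, 7]
P̄ = F·P·Fᵀ + Q = [22 2; 2 24]
S = H·P̄·Hᵀ + R = [381]
K = P̄·Hᵀ·S⁻¹ = [20/127; -22/127]
x' − x̄ = [480/127, -528/127] = K·y
y = (KᵀK)⁻¹·Kᵀ·(x' − x̄) = [24]
z = y + H·x̄ = [24] + [-21] = [3]

z = [3]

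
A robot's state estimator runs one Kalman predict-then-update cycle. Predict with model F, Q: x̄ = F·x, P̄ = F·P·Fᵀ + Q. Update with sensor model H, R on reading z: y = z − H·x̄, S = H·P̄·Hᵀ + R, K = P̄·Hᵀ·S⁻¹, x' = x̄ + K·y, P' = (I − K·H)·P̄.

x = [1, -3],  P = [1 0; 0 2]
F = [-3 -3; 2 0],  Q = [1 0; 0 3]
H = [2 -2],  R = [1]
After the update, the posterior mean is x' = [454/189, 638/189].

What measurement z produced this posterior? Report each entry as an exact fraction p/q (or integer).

x̄ = F·x = [6, 2]
P̄ = F·P·Fᵀ + Q = [28 -6; -6 7]
S = H·P̄·Hᵀ + R = [189]
K = P̄·Hᵀ·S⁻¹ = [68/189; -26/189]
x' − x̄ = [-680/189, 260/189] = K·y
y = (KᵀK)⁻¹·Kᵀ·(x' − x̄) = [-10]
z = y + H·x̄ = [-10] + [8] = [-2]

z = [-2]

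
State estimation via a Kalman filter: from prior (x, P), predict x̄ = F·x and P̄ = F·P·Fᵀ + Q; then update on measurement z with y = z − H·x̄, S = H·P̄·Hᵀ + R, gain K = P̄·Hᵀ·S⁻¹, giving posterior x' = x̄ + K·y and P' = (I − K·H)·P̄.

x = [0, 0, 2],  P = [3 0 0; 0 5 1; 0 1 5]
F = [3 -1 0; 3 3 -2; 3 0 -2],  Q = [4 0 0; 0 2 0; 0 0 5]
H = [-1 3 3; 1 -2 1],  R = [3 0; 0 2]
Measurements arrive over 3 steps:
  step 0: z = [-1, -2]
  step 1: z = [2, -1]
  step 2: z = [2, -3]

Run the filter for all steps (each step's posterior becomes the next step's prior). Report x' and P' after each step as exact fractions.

step 0: x̄ = F·x = [0, -4, -4]
step 0: P̄ = F·P·Fᵀ + Q = [36 14 29; 14 82 41; 29 41 52]
step 0: y = z − H·x̄ = [23, -6]
step 0: S = H·P̄·Hᵀ + R = [1725 -367; -367 256]
step 0: K = P̄·Hᵀ·S⁻¹ = [37387/306911 97956/306911; 50877/306911 -57740/306911; 63633/306911 90025/306911]
step 0: x' = x̄ + K·y = [272165/306911, 288967/306911, -304235/306911]
step 0: P' = (I − K·H)·P̄ = [3947433/306911 1701573/306911 -348375/306911; 1701573/306911 811707/306911 -193639/306911; -348375/306911 -193639/306911 141147/306911]
step 1: x̄ = F·x = [527528/306911, 2291866/306911, 1424965/306911]
step 1: P̄ = F·P·Fᵀ + Q = [27356810/306911 45004186/306911 32125150/306911; 45004186/306911 81143152/306911 56747976/306911; 32125150/306911 56747976/306911 41806540/306911]
step 1: y = z − H·x̄ = [-10009143/306911, 2324328/306911]
step 1: S = H·P̄·Hᵀ + R = [1693512323/306911 -269768800/306911; -269768800/306911 51591432/306911]
step 1: K = P̄·Hᵀ·S⁻¹ = [933164722/5944524797 2724239721/11889049594; 1095573722/5944524797 -4984944003/23778099188; 1190540522/5944524797 6666219417/23778099188]
step 1: x' = x̄ + K·y = [-210627458/126479251, -16524370/126479251, 29675909/126479251]
step 1: P' = (I − K·H)·P̄ = [44993992740/5944524797 19400305107/5944524797 -3469142805/5944524797; 19400305107/5944524797 19636746133/11889049594 -4512061951/11889049594; -3469142805/5944524797 -4512061951/11889049594 4580381125/11889049594]
step 2: x̄ = F·x = [-615358004/126479251, -740807302/126479251, -691234192/126479251]
step 2: P̄ = F·P·Fᵀ + Q = [644281152545/11889049594 1016390881963/11889049594 363047814218/5944524797; 1016390881963/11889049594 1864537362789/11889049594 643875342386/5944524797; 363047814218/5944524797 643875342386/5944524797 485459034555/5944524797]
step 2: y = z − H·x̄ = [3933724980/126479251, -554460161/126479251]
step 2: S = H·P̄·Hᵀ + R = [19461820225960/5944524797 -3123928754789/5944524797; -3123928754789/5944524797 1332751761931/11889049594]
step 2: K = P̄·Hᵀ·S⁻¹ = [165667330827833/1079970844730494 119935241187162/539985422365247; 197347673090389/1079970844730494 -114757351917300/539985422365247; 216532300333789/1079970844730494 151611836891565/539985422365247]
step 2: x' = x̄ + K·y = [-576685942030900/539985422365247, 409228954467316/539985422365247, -248498081419529/539985422365247]
step 2: P' = (I − K·H)·P̄ = [8025312190906551/1079970844730494 3462114206873751/1079970844730494 -621342812410401/1079970844730494; 3462114206873751/1079970844730494 1757509785530419/1079970844730494 -406124043482113/1079970844730494; -621342812410401/1079970844730494 -406124043482113/1079970844730494 415542073012435/1079970844730494]

step 0: x' = [272165/306911, 288967/306911, -304235/306911], P' = [3947433/306911 1701573/306911 -348375/306911; 1701573/306911 811707/306911 -193639/306911; -348375/306911 -193639/306911 141147/306911]
step 1: x' = [-210627458/126479251, -16524370/126479251, 29675909/126479251], P' = [44993992740/5944524797 19400305107/5944524797 -3469142805/5944524797; 19400305107/5944524797 19636746133/11889049594 -4512061951/11889049594; -3469142805/5944524797 -4512061951/11889049594 4580381125/11889049594]
step 2: x' = [-576685942030900/539985422365247, 409228954467316/539985422365247, -248498081419529/539985422365247], P' = [8025312190906551/1079970844730494 3462114206873751/1079970844730494 -621342812410401/1079970844730494; 3462114206873751/1079970844730494 1757509785530419/1079970844730494 -406124043482113/1079970844730494; -621342812410401/1079970844730494 -406124043482113/1079970844730494 415542073012435/1079970844730494]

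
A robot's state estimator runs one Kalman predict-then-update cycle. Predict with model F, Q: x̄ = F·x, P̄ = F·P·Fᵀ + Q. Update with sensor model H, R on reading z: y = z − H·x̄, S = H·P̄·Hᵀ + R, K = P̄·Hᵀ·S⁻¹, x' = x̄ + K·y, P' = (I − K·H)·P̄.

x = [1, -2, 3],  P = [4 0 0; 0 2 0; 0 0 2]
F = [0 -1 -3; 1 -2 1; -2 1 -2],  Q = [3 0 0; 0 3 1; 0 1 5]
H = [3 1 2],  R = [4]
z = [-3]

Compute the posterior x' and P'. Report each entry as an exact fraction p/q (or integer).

x̄ = F·x = [-7, 8, -10]
P̄ = F·P·Fᵀ + Q = [23 -2 10; -2 17 -15; 10 -15 31]
y = z − H·x̄ = [30]
S = H·P̄·Hᵀ + R = [400]
K = P̄·Hᵀ·S⁻¹ = [87/400; -19/400; 77/400]
x' = x̄ + K·y = [-19/40, 263/40, -169/40]
P' = (I − K·H)·P̄ = [1631/400 853/400 -2699/400; 853/400 6439/400 -4537/400; -2699/400 -4537/400 6471/400]

x' = [-19/40, 263/40, -169/40]
P' = [1631/400 853/400 -2699/400; 853/400 6439/400 -4537/400; -2699/400 -4537/400 6471/400]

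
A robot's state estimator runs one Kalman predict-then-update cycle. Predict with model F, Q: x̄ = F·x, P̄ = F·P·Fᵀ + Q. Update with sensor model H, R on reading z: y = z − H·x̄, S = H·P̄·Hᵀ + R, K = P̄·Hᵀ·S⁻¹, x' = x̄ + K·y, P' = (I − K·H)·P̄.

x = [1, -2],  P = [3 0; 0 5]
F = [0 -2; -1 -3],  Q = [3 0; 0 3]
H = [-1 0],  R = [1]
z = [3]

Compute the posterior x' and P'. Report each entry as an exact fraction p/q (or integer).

x' = [-65/24, -15/4]
P' = [23/24 5/4; 5/4 27/2]

x̄ = F·x = [4, 5]
P̄ = F·P·Fᵀ + Q = [23 30; 30 51]
y = z − H·x̄ = [7]
S = H·P̄·Hᵀ + R = [24]
K = P̄·Hᵀ·S⁻¹ = [-23/24; -5/4]
x' = x̄ + K·y = [-65/24, -15/4]
P' = (I − K·H)·P̄ = [23/24 5/4; 5/4 27/2]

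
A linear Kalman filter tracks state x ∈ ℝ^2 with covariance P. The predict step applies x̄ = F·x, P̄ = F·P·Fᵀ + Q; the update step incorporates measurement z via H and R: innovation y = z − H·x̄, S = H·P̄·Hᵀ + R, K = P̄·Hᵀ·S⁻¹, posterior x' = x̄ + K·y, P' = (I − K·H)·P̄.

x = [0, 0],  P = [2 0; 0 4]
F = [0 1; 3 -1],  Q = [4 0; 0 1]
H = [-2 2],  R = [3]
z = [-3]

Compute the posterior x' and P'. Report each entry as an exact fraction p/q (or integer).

x̄ = F·x = [0, 0]
P̄ = F·P·Fᵀ + Q = [8 -4; -4 23]
y = z − H·x̄ = [-3]
S = H·P̄·Hᵀ + R = [159]
K = P̄·Hᵀ·S⁻¹ = [-8/53; 18/53]
x' = x̄ + K·y = [24/53, -54/53]
P' = (I − K·H)·P̄ = [232/53 220/53; 220/53 247/53]

x' = [24/53, -54/53]
P' = [232/53 220/53; 220/53 247/53]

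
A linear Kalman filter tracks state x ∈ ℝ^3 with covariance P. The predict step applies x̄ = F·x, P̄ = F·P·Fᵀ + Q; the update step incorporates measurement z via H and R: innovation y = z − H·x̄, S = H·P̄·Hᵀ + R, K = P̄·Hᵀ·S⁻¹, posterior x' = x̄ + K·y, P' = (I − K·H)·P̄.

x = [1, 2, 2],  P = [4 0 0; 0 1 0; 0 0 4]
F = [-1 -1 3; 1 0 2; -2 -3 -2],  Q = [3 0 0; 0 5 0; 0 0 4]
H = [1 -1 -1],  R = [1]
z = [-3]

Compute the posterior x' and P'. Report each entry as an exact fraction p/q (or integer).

x' = [-322/53, 18/53, -194/53]
P' = [963/53 357/53 569/53; 357/53 964/53 -626/53; 569/53 -626/53 1229/53]

x̄ = F·x = [3, 5, -12]
P̄ = F·P·Fᵀ + Q = [44 20 -13; 20 25 -24; -13 -24 45]
y = z − H·x̄ = [-13]
S = H·P̄·Hᵀ + R = [53]
K = P̄·Hᵀ·S⁻¹ = [37/53; 19/53; -34/53]
x' = x̄ + K·y = [-322/53, 18/53, -194/53]
P' = (I − K·H)·P̄ = [963/53 357/53 569/53; 357/53 964/53 -626/53; 569/53 -626/53 1229/53]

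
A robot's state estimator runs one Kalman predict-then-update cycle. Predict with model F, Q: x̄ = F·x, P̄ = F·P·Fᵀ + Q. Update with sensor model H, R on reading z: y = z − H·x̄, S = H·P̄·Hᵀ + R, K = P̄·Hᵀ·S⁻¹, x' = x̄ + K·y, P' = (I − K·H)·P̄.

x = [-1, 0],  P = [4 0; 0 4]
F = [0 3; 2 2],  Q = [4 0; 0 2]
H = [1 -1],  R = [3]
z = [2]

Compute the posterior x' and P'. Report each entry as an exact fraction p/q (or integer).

x̄ = F·x = [0, -2]
P̄ = F·P·Fᵀ + Q = [40 24; 24 34]
y = z − H·x̄ = [0]
S = H·P̄·Hᵀ + R = [29]
K = P̄·Hᵀ·S⁻¹ = [16/29; -10/29]
x' = x̄ + K·y = [0, -2]
P' = (I − K·H)·P̄ = [904/29 856/29; 856/29 886/29]

x' = [0, -2]
P' = [904/29 856/29; 856/29 886/29]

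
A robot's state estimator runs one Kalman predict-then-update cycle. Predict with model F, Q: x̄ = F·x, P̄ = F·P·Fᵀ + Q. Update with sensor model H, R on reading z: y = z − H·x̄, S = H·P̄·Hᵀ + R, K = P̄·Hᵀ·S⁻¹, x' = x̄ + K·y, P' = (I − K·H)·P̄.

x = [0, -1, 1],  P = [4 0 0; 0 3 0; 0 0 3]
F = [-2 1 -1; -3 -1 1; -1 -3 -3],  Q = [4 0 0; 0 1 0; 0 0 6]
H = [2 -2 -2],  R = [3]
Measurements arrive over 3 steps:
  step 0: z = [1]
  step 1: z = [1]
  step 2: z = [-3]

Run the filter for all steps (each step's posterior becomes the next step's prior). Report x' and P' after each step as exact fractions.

step 0: x' = [-2, 20/47, -136/47], P' = [26 18 8; 18 12713/423 -4988/423; 8 -4988/423 8576/423]
step 1: x' = [13502954/1965197, -506754/1965197, 13033792/1965197], P' = [262358179/1965197 33274663/1965197 229208937/1965197; 33274663/1965197 14145302/1965197 19951883/1965197; 229208937/1965197 19951883/1965197 210032899/1965197]
step 2: x' = [-26956923652/4557382757, -10436000560/13672148271, -50047909166/13672148271], P' = [645096049591/4557382757 109754792801/4557382757 537784975691/4557382757; 109754792801/4557382757 119028874309/13672148271 216691139768/13672148271; 537784975691/4557382757 216691139768/13672148271 1407788997844/13672148271]

step 0: x̄ = F·x = [-2, 2, 0]
step 0: P̄ = F·P·Fᵀ + Q = [26 18 8; 18 43 12; 8 12 64]
step 0: y = z − H·x̄ = [9]
step 0: S = H·P̄·Hᵀ + R = [423]
step 0: K = P̄·Hᵀ·S⁻¹ = [0; -74/423; -136/423]
step 0: x' = x̄ + K·y = [-2, 20/47, -136/47]
step 0: P' = (I − K·H)·P̄ = [26 18 8; 18 12713/423 -4988/423; 8 -4988/423 8576/423]
step 1: x̄ = F·x = [344/47, 126/47, 442/47]
step 1: P̄ = F·P·Fᵀ + Q = [60029/423 30493/423 7927/47; 30493/423 156050/423 16513/47; 7927/47 16513/47 20149/47]
step 1: y = z − H·x̄ = [495/47]
step 1: S = H·P̄·Hᵀ + R = [1965197/423]
step 1: K = P̄·Hᵀ·S⁻¹ = [-83614/1965197; -548348/1965197; -517230/1965197]
step 1: x' = x̄ + K·y = [13502954/1965197, -506754/1965197, 13033792/1965197]
step 1: P' = (I − K·H)·P̄ = [262358179/1965197 33274663/1965197 229208937/1965197; 33274663/1965197 14145302/1965197 19951883/1965197; 229208937/1965197 19951883/1965197 210032899/1965197]
step 2: x̄ = F·x = [-3118958/151169, -26968316/1965197, -51084068/1965197]
step 2: P̄ = F·P·Fᵀ + Q = [155792695/151169 121985301/151169 221785771/151169; 121985301/151169 1371857599/1965197 2365829872/1965197; 221785771/151169 2365829872/1965197 4225788664/1965197]
step 2: y = z − H·x̄ = [-80907451/1965197]
step 2: S = H·P̄·Hᵀ + R = [13672148271/1965197]
step 2: K = P̄·Hᵀ·S⁻¹ = [-1629145934/4557382757; -4303757116/13672148271; -7416807026/13672148271]
step 2: x' = x̄ + K·y = [-26956923652/4557382757, -10436000560/13672148271, -50047909166/13672148271]
step 2: P' = (I − K·H)·P̄ = [645096049591/4557382757 109754792801/4557382757 537784975691/4557382757; 109754792801/4557382757 119028874309/13672148271 216691139768/13672148271; 537784975691/4557382757 216691139768/13672148271 1407788997844/13672148271]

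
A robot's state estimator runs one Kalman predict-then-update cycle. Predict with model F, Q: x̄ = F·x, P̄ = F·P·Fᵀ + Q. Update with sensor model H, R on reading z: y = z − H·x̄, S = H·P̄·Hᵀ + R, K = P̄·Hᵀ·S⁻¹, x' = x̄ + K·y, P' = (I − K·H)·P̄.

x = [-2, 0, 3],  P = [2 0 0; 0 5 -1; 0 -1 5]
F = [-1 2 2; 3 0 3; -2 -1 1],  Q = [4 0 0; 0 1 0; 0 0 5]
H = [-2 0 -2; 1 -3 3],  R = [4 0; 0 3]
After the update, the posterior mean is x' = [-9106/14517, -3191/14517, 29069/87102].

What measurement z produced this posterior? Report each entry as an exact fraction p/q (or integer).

z = [1, 1]

x̄ = F·x = [8, 3, 7]
P̄ = F·P·Fᵀ + Q = [38 18 4; 18 64 6; 4 6 25]
S = H·P̄·Hᵀ + R = [288 -114; -114 650]
K = P̄·Hᵀ·S⁻¹ = [-4588/14517 -298/4839; -4082/14517 -1400/4839; -15373/87102 913/14517]
x' − x̄ = [-125242/14517, -46742/14517, -580645/87102] = K·y
y = (KᵀK)⁻¹·Kᵀ·(x' − x̄) = [31, -19]
z = y + H·x̄ = [31, -19] + [-30, 20] = [1, 1]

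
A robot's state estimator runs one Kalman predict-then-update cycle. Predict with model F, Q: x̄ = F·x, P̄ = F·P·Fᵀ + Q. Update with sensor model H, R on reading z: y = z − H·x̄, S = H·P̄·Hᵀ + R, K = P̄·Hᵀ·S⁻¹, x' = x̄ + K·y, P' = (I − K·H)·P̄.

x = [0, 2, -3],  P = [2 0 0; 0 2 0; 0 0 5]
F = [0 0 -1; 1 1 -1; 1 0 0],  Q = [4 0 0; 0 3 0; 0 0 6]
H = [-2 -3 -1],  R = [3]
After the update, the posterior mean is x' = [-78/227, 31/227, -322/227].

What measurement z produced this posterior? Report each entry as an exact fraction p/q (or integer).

x̄ = F·x = [3, 5, 0]
P̄ = F·P·Fᵀ + Q = [9 5 0; 5 12 2; 0 2 8]
S = H·P̄·Hᵀ + R = [227]
K = P̄·Hᵀ·S⁻¹ = [-33/227; -48/227; -14/227]
x' − x̄ = [-759/227, -1104/227, -322/227] = K·y
y = (KᵀK)⁻¹·Kᵀ·(x' − x̄) = [23]
z = y + H·x̄ = [23] + [-21] = [2]

z = [2]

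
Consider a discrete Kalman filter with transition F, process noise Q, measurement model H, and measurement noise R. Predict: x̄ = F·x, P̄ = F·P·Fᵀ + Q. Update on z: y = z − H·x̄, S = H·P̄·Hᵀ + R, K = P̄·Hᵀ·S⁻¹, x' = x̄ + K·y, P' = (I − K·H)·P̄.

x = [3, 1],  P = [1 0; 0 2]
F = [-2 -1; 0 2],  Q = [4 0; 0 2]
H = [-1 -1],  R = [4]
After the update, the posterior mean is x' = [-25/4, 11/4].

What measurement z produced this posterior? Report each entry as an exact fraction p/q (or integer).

x̄ = F·x = [-7, 2]
P̄ = F·P·Fᵀ + Q = [10 -4; -4 10]
S = H·P̄·Hᵀ + R = [16]
K = P̄·Hᵀ·S⁻¹ = [-3/8; -3/8]
x' − x̄ = [3/4, 3/4] = K·y
y = (KᵀK)⁻¹·Kᵀ·(x' − x̄) = [-2]
z = y + H·x̄ = [-2] + [5] = [3]

z = [3]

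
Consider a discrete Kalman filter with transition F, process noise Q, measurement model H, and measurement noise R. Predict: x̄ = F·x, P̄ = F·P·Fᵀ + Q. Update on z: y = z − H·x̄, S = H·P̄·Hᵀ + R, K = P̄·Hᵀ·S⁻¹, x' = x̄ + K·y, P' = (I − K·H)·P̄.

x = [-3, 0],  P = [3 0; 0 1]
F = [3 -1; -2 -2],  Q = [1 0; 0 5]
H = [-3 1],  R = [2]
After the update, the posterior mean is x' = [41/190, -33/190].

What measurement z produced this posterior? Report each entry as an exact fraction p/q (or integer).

x̄ = F·x = [-9, 6]
P̄ = F·P·Fᵀ + Q = [29 -16; -16 21]
S = H·P̄·Hᵀ + R = [380]
K = P̄·Hᵀ·S⁻¹ = [-103/380; 69/380]
x' − x̄ = [1751/190, -1173/190] = K·y
y = (KᵀK)⁻¹·Kᵀ·(x' − x̄) = [-34]
z = y + H·x̄ = [-34] + [33] = [-1]

z = [-1]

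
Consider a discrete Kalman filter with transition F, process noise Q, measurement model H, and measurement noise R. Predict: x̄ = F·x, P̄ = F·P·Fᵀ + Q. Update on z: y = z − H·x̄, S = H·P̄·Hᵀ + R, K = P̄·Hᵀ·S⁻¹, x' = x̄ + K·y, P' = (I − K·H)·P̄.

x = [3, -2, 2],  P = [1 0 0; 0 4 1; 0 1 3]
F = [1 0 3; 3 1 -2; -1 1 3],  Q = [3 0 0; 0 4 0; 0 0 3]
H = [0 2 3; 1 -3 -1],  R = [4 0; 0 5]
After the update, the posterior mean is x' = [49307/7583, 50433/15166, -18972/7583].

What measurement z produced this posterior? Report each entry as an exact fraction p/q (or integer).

x̄ = F·x = [9, 3, 1]
P̄ = F·P·Fᵀ + Q = [31 -12 29; -12 25 -16; 29 -16 41]
S = H·P̄·Hᵀ + R = [281 -34; -34 220]
K = P̄·Hᵀ·S⁻¹ = [1894/7583 3205/15166; -987/30332 -19883/60664; 5311/15166 6605/30332]
x' − x̄ = [-18940/7583, 4935/15166, -26555/7583] = K·y
y = (KᵀK)⁻¹·Kᵀ·(x' − x̄) = [-10, 0]
z = y + H·x̄ = [-10, 0] + [9, -1] = [-1, -1]

z = [-1, -1]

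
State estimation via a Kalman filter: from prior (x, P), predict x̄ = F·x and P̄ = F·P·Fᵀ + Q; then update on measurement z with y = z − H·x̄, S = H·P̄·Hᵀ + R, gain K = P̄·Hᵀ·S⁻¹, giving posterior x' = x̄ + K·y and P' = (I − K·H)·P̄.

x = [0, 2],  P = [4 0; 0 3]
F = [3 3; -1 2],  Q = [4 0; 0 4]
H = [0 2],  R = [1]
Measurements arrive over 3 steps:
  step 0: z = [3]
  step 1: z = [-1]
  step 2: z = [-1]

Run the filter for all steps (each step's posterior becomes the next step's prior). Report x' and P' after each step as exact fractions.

step 0: x̄ = F·x = [6, 4]
step 0: P̄ = F·P·Fᵀ + Q = [67 6; 6 20]
step 0: y = z − H·x̄ = [-5]
step 0: S = H·P̄·Hᵀ + R = [81]
step 0: K = P̄·Hᵀ·S⁻¹ = [4/27; 40/81]
step 0: x' = x̄ + K·y = [142/27, 124/81]
step 0: P' = (I − K·H)·P̄ = [587/9 2/27; 2/27 20/81]
step 1: x̄ = F·x = [550/27, -178/81]
step 1: P̄ = F·P·Fᵀ + Q = [5351/9 -5237/27; -5237/27 5663/81]
step 1: y = z − H·x̄ = [275/81]
step 1: S = H·P̄·Hᵀ + R = [22733/81]
step 1: K = P̄·Hᵀ·S⁻¹ = [-31422/22733; 11326/22733]
step 1: x' = x̄ + K·y = [356400/22733, -11504/22733]
step 1: P' = (I − K·H)·P̄ = [1326623/22733 -15711/22733; -15711/22733 5663/22733]
step 2: x̄ = F·x = [1034688/22733, -379408/22733]
step 2: P̄ = F·P·Fᵀ + Q = [11798708/22733 -3993024/22733; -3993024/22733 1503051/22733]
step 2: y = z − H·x̄ = [736083/22733]
step 2: S = H·P̄·Hᵀ + R = [6034937/22733]
step 2: K = P̄·Hᵀ·S⁻¹ = [-7986048/6034937; 3006102/6034937]
step 2: x' = x̄ + K·y = [16094784/6034937, -3385510/6034937]
step 2: P' = (I − K·H)·P̄ = [326727524/6034937 -3993024/6034937; -3993024/6034937 1503051/6034937]

step 0: x' = [142/27, 124/81], P' = [587/9 2/27; 2/27 20/81]
step 1: x' = [356400/22733, -11504/22733], P' = [1326623/22733 -15711/22733; -15711/22733 5663/22733]
step 2: x' = [16094784/6034937, -3385510/6034937], P' = [326727524/6034937 -3993024/6034937; -3993024/6034937 1503051/6034937]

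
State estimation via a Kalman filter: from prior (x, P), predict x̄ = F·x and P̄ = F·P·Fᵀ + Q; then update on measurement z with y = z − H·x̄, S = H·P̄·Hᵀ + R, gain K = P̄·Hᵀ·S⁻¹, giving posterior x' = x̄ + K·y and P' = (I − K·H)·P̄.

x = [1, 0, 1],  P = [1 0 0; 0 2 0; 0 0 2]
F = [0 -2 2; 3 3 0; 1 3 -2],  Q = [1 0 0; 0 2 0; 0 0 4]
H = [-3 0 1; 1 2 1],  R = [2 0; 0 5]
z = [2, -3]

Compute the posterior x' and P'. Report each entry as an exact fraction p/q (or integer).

x̄ = F·x = [2, 3, -1]
P̄ = F·P·Fᵀ + Q = [17 -12 -20; -12 29 21; -20 21 31]
y = z − H·x̄ = [9, -10]
S = H·P̄·Hᵀ + R = [306 134; 134 165]
K = P̄·Hᵀ·S⁻¹ = [-8097/32534 626/16267; 427/32534 6432/16267; 7913/32534 2012/16267]
x' = x̄ + K·y = [-20325/32534, -27195/32534, -1557/32534]
P' = (I − K·H)·P̄ = [11995/32534 -12763/32534 19791/32534; -12763/32534 57259/32534 -37435/32534; 19791/32534 -37435/32534 75199/32534]

x' = [-20325/32534, -27195/32534, -1557/32534]
P' = [11995/32534 -12763/32534 19791/32534; -12763/32534 57259/32534 -37435/32534; 19791/32534 -37435/32534 75199/32534]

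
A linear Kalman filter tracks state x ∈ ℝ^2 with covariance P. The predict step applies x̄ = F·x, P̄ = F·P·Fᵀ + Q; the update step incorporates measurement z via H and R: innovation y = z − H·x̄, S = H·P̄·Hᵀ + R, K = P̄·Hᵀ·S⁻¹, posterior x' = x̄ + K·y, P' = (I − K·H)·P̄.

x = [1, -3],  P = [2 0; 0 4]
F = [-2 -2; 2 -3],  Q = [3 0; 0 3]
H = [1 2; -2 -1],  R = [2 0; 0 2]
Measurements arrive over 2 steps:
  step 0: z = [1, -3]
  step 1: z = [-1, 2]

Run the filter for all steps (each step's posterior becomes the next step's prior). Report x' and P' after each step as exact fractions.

step 0: x̄ = F·x = [4, 11]
step 0: P̄ = F·P·Fᵀ + Q = [27 16; 16 47]
step 0: y = z − H·x̄ = [-25, 16]
step 0: S = H·P̄·Hᵀ + R = [281 -228; -228 221]
step 0: K = P̄·Hᵀ·S⁻¹ = [-2921/10117 -6218/10117; 94/151 43/151]
step 0: x' = x̄ + K·y = [14005/10117, -1/151]
step 0: P' = (I − K·H)·P̄ = [10238/10117 -120/151; -120/151 154/151]
step 1: x̄ = F·x = [-27876/10117, 28211/10117]
step 1: P̄ = F·P·Fᵀ + Q = [48255/10117 4876/10117; 4876/10117 260645/10117]
step 1: y = z − H·x̄ = [-38663/10117, -7307/10117]
step 1: S = H·P̄·Hᵀ + R = [1130573/10117 -642180/10117; -642180/10117 493403/10117]
step 1: K = P̄·Hᵀ·S⁻¹ = [-3606527/14375107 -7647854/14375107; 8497414/14375107 3181747/14375107]
step 1: x' = x̄ + K·y = [-20302309/14375107, 5312998/14375107]
step 1: P' = (I − K·H)·P̄ = [12601490/14375107 -9907272/14375107; -9907272/14375107 13451050/14375107]

step 0: x' = [14005/10117, -1/151], P' = [10238/10117 -120/151; -120/151 154/151]
step 1: x' = [-20302309/14375107, 5312998/14375107], P' = [12601490/14375107 -9907272/14375107; -9907272/14375107 13451050/14375107]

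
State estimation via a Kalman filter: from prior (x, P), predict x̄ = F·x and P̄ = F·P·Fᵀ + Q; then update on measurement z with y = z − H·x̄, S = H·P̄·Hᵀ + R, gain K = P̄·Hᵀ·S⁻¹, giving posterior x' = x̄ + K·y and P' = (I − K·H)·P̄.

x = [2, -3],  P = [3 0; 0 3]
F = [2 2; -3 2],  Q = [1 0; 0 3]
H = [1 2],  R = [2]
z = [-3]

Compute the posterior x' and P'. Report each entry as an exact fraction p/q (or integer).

x̄ = F·x = [-2, -12]
P̄ = F·P·Fᵀ + Q = [25 -6; -6 42]
y = z − H·x̄ = [23]
S = H·P̄·Hᵀ + R = [171]
K = P̄·Hᵀ·S⁻¹ = [13/171; 26/57]
x' = x̄ + K·y = [-43/171, -86/57]
P' = (I − K·H)·P̄ = [4106/171 -680/57; -680/57 122/19]

x' = [-43/171, -86/57]
P' = [4106/171 -680/57; -680/57 122/19]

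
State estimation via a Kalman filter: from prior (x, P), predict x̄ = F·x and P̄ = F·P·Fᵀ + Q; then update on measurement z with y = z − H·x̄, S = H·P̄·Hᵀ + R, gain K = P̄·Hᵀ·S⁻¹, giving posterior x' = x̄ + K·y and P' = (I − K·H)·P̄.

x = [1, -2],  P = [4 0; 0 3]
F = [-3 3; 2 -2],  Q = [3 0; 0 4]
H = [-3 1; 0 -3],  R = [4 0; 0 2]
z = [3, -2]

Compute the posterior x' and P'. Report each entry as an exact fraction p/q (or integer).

x̄ = F·x = [-9, 6]
P̄ = F·P·Fᵀ + Q = [66 -42; -42 32]
y = z − H·x̄ = [-30, 16]
S = H·P̄·Hᵀ + R = [882 -474; -474 290]
K = P̄·Hᵀ·S⁻¹ = [-823/2592 -73/864; 79/7776 -815/2592]
x' = x̄ + K·y = [-119/144, 287/432]
P' = (I − K·H)·P̄ = [191/432 73/1296; 73/1296 815/3888]

x' = [-119/144, 287/432]
P' = [191/432 73/1296; 73/1296 815/3888]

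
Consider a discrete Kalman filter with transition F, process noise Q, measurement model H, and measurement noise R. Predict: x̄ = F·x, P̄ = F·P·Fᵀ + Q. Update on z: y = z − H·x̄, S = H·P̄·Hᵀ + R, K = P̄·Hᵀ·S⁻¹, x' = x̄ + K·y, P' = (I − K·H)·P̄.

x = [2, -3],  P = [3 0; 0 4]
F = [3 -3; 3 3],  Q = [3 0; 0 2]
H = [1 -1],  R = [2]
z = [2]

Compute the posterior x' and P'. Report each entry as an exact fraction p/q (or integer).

x' = [1065/151, 731/151]
P' = [4341/151 4191/151; 4191/151 4339/151]

x̄ = F·x = [15, -3]
P̄ = F·P·Fᵀ + Q = [66 -9; -9 65]
y = z − H·x̄ = [-16]
S = H·P̄·Hᵀ + R = [151]
K = P̄·Hᵀ·S⁻¹ = [75/151; -74/151]
x' = x̄ + K·y = [1065/151, 731/151]
P' = (I − K·H)·P̄ = [4341/151 4191/151; 4191/151 4339/151]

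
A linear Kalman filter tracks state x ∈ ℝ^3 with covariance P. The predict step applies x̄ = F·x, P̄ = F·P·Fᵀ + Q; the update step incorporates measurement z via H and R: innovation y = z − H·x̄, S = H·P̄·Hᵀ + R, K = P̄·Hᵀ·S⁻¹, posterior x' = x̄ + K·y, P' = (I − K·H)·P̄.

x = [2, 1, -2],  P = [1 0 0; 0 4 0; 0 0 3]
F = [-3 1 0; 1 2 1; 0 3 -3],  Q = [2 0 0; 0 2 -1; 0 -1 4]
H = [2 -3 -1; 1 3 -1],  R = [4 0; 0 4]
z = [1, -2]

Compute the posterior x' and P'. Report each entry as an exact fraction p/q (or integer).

x' = [-21905/7991, -22577/23973, -75496/23973]
P' = [100890/7991 17153/7991 148445/7991; 17153/7991 28027/47946 151619/47946; 148445/7991 151619/47946 1402867/47946]

x̄ = F·x = [-5, 2, 9]
P̄ = F·P·Fᵀ + Q = [15 5 12; 5 22 14; 12 14 67]
y = z − H·x̄ = [26, 6]
S = H·P̄·Hᵀ + R = [305 -122; -122 206]
K = P̄·Hᵀ·S⁻¹ = [469/7991 16/131; -3733/23973 145/786; -9548/23973 -235/786]
x' = x̄ + K·y = [-21905/7991, -22577/23973, -75496/23973]
P' = (I − K·H)·P̄ = [100890/7991 17153/7991 148445/7991; 17153/7991 28027/47946 151619/47946; 148445/7991 151619/47946 1402867/47946]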